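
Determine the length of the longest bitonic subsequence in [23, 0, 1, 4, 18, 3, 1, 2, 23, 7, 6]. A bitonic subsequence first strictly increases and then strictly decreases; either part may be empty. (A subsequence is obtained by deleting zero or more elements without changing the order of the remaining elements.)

One longest bitonic subsequence is 0, 1, 4, 18, 23, 7, 6 (positions 2,3,4,5,9,10,11): it rises to 23 then falls. Length 7 is optimal.

7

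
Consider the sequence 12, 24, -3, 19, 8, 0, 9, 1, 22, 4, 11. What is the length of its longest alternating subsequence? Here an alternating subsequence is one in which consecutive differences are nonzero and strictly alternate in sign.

A longest alternating subsequence is 12, 24, -3, 19, 8, 9, 1, 22, 4, 11 (positions 1,2,3,4,5,7,8,9,10,11); its 9 consecutive differences strictly alternate in sign, and length 10 is optimal.

10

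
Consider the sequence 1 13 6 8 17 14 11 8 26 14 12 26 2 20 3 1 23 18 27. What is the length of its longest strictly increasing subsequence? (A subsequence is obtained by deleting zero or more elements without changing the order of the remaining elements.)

8

Let dp[i] be the longest increasing subsequence ending at position i. Then dp = [1, 2, 2, 3, 4, 4, 4, 3, 5, 5, 5, 6, 2, 6, 3, 1, 7, 6, 8].
The maximum is 8; one witness is 1, 6, 8, 11, 14, 20, 23, 27 at positions 1,3,4,7,10,14,17,19.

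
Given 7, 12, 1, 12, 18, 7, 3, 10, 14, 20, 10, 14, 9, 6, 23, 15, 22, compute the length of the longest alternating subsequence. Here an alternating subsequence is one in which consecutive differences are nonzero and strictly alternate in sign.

12

Track the best alternating length ending on an up-step vs a down-step at each position: up/down = 1/1, 2/1, 1/3, 4/1, 4/1, 4/5, 4/5, 6/5, 6/5, 6/1, 6/7, 8/7, 6/9, 6/9, 10/1, 10/11, 12/11.
The maximum over both is 12; one such subsequence is 7, 12, 1, 12, 7, 14, 10, 14, 9, 23, 15, 22.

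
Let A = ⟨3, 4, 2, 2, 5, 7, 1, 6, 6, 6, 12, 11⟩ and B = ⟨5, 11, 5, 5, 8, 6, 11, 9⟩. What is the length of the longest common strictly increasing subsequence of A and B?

For each value that appears in both, track the longest common increasing run ending there.
The best achievable length is 3; one witness is 5, 6, 11 (A-positions 5,8,12, B-positions 1,6,7).

3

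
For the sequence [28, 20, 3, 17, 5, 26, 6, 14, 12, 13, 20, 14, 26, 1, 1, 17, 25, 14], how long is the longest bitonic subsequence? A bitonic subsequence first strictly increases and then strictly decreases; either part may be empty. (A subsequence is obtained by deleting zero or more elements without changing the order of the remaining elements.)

9

Let inc[i] be the LIS ending at i and dec[i] the longest strictly decreasing subsequence starting at i. inc = [1, 1, 1, 2, 2, 3, 3, 4, 4, 5, 6, 6, 7, 1, 1, 7, 8, 6], dec = [6, 5, 2, 4, 2, 4, 2, 3, 2, 2, 3, 2, 3, 1, 1, 2, 2, 1].
max_i inc[i]+dec[i]−1 = 9, with one witness 3, 5, 6, 12, 13, 20, 26, 25, 14.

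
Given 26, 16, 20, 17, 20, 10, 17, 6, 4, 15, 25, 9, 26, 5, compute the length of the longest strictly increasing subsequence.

5

One longest increasing subsequence is 16, 17, 20, 25, 26 (positions 2,4,5,11,13), of length 5; no longer one exists.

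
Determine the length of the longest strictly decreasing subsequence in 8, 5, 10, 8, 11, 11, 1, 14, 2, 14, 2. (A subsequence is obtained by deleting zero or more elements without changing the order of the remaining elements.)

3

Scanning left to right, the best length ending at each element is: 8→1, 5→2, 10→1, 8→2, 11→1, 11→1, 1→3, 14→1, 2→3, 14→1, 2→3.
So the longest decreasing subsequence has length 3, e.g. 8, 5, 1.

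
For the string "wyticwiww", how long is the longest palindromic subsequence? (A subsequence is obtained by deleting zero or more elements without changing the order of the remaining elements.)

One longest palindromic subsequence is wwiww (positions 1,6,7,8,9); it reads the same forward and backward, and the interval DP gives dp[1][9] = 5.

5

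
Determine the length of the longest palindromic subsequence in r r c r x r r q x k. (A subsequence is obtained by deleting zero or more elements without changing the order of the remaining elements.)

One longest palindromic subsequence is rrxrr (positions 2,4,5,6,7); it reads the same forward and backward, and the interval DP gives dp[1][10] = 5.

5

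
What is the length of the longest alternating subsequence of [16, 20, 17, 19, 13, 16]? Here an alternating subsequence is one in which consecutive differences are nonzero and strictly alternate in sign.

6

A longest alternating subsequence is 16, 20, 17, 19, 13, 16 (positions 1,2,3,4,5,6); its 5 consecutive differences strictly alternate in sign, and length 6 is optimal.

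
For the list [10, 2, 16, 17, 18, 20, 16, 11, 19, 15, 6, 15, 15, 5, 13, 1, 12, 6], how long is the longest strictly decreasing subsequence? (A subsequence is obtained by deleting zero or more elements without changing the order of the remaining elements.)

6

One longest decreasing subsequence is 17, 16, 11, 6, 5, 1 (positions 4,7,8,11,14,16), of length 6; no longer one exists.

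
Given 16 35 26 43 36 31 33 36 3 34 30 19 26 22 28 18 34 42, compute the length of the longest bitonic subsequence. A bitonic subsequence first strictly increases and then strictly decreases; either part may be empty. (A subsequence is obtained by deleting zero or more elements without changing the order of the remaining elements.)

10

Let inc[i] be the LIS ending at i and dec[i] the longest strictly decreasing subsequence starting at i. inc = [1, 2, 2, 3, 3, 3, 4, 5, 1, 5, 3, 2, 3, 3, 4, 2, 5, 6], dec = [2, 6, 3, 7, 6, 5, 5, 6, 1, 5, 4, 2, 3, 2, 2, 1, 1, 1].
max_i inc[i]+dec[i]−1 = 10, with one witness 16, 26, 31, 33, 36, 34, 30, 26, 22, 18.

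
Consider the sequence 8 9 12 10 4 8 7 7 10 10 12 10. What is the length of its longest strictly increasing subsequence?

Let dp[i] be the longest increasing subsequence ending at position i. Then dp = [1, 2, 3, 3, 1, 2, 2, 2, 3, 3, 4, 3].
The maximum is 4; one witness is 8, 9, 10, 12 at positions 1,2,4,11.

4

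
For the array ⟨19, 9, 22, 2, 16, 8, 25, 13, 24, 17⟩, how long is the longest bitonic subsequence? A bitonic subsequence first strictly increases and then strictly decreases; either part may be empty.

5

Let inc[i] be the LIS ending at i and dec[i] the longest strictly decreasing subsequence starting at i. inc = [1, 1, 2, 1, 2, 2, 3, 3, 4, 4], dec = [3, 2, 3, 1, 2, 1, 3, 1, 2, 1].
max_i inc[i]+dec[i]−1 = 5, with one witness 19, 22, 25, 24, 17.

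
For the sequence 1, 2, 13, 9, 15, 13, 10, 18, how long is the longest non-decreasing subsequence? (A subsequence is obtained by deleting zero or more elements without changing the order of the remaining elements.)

Scanning left to right, the best length ending at each element is: 1→1, 2→2, 13→3, 9→3, 15→4, 13→4, 10→4, 18→5.
So the longest non-decreasing subsequence has length 5, e.g. 1, 2, 13, 15, 18.

5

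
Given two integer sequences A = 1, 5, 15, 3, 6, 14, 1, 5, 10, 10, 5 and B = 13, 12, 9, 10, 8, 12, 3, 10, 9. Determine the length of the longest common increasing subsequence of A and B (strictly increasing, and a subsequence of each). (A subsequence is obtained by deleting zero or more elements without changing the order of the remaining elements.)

A longest common strictly increasing subsequence is 3, 10 (length 2); it appears in order in both A and B, and no longer such subsequence exists.

2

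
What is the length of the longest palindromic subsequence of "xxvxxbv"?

5

One longest palindromic subsequence is xxvxx (positions 1,2,3,4,5); it reads the same forward and backward, and the interval DP gives dp[1][7] = 5.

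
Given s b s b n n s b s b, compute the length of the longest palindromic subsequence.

One longest palindromic subsequence is bsbnnbsb (positions 2,3,4,5,6,8,9,10); it reads the same forward and backward, and the interval DP gives dp[1][10] = 8.

8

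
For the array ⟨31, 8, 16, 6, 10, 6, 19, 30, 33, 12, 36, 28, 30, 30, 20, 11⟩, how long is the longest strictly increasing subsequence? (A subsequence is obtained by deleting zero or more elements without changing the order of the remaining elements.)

6

Scanning left to right, the best length ending at each element is: 31→1, 8→1, 16→2, 6→1, 10→2, 6→1, 19→3, 30→4, 33→5, 12→3, 36→6, 28→4, 30→5, 30→5, 20→4, 11→3.
So the longest increasing subsequence has length 6, e.g. 8, 16, 19, 30, 33, 36.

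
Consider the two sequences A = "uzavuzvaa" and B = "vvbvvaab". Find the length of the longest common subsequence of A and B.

4

A longest common subsequence is vvaa (length 4); the LCS DP confirms no longer common subsequence exists.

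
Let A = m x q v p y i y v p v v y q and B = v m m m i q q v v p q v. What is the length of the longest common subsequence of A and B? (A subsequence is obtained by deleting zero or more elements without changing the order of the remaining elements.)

Backtracking the LCS table gives one alignment: m (A1,B4) → q (A3,B7) → v (A4,B8) → v (A9,B9) → p (A10,B10) → v (A12,B12).
So the longest common subsequence has length 6.

6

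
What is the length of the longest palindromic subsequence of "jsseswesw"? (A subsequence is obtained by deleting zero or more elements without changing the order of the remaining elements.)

One longest palindromic subsequence is sewes (positions 3,4,6,7,8); it reads the same forward and backward, and the interval DP gives dp[1][9] = 5.

5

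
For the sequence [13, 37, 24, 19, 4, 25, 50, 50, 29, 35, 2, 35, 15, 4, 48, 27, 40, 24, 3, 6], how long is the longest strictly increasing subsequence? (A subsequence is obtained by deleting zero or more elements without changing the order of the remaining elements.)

6

Let dp[i] be the longest increasing subsequence ending at position i. Then dp = [1, 2, 2, 2, 1, 3, 4, 4, 4, 5, 1, 5, 2, 2, 6, 4, 6, 3, 2, 3].
The maximum is 6; one witness is 13, 24, 25, 29, 35, 48 at positions 1,3,6,9,10,15.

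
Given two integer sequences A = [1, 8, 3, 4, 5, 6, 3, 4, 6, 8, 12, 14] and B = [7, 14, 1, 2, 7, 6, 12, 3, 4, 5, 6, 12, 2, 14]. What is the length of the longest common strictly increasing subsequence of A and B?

7

For each value that appears in both, track the longest common increasing run ending there.
The best achievable length is 7; one witness is 1, 3, 4, 5, 6, 12, 14 (A-positions 1,3,4,5,6,11,12, B-positions 3,8,9,10,11,12,14).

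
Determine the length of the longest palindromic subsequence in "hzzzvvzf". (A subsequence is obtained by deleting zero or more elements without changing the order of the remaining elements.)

4

One longest palindromic subsequence is zvvz (positions 4,5,6,7); it reads the same forward and backward, and the interval DP gives dp[1][8] = 4.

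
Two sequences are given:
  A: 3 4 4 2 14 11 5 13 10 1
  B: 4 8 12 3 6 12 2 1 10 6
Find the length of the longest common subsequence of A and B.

3

Backtracking the LCS table gives one alignment: 3 (A1,B4) → 2 (A4,B7) → 10 (A9,B9).
So the longest common subsequence has length 3.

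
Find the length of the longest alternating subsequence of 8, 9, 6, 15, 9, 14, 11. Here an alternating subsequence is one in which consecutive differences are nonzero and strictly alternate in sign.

A longest alternating subsequence is 8, 9, 6, 15, 9, 14, 11 (positions 1,2,3,4,5,6,7); its 6 consecutive differences strictly alternate in sign, and length 7 is optimal.

7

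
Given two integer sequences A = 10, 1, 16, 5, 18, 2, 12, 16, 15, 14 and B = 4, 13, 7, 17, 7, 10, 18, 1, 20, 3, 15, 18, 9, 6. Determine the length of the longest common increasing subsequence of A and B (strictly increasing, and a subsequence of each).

2

A longest common strictly increasing subsequence is 10, 18 (length 2); it appears in order in both A and B, and no longer such subsequence exists.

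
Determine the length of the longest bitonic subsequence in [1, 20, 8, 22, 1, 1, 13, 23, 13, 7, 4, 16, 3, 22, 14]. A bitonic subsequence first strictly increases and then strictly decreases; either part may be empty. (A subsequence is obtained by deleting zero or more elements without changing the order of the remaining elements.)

8

Let inc[i] be the LIS ending at i and dec[i] the longest strictly decreasing subsequence starting at i. inc = [1, 2, 2, 3, 1, 1, 3, 4, 3, 2, 2, 4, 2, 5, 4], dec = [1, 5, 4, 5, 1, 1, 4, 5, 4, 3, 2, 2, 1, 2, 1].
max_i inc[i]+dec[i]−1 = 8, with one witness 1, 20, 22, 23, 13, 7, 4, 3.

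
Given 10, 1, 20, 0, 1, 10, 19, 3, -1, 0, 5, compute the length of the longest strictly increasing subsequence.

4

Let dp[i] be the longest increasing subsequence ending at position i. Then dp = [1, 1, 2, 1, 2, 3, 4, 3, 1, 2, 4].
The maximum is 4; one witness is 0, 1, 10, 19 at positions 4,5,6,7.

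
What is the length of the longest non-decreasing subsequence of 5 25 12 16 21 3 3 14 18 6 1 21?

One longest non-decreasing subsequence is 5, 12, 16, 21, 21 (positions 1,3,4,5,12), of length 5; no longer one exists.

5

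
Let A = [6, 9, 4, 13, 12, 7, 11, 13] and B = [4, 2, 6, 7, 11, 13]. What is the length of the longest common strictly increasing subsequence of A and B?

A longest common strictly increasing subsequence is 4, 7, 11, 13 (length 4); it appears in order in both A and B, and no longer such subsequence exists.

4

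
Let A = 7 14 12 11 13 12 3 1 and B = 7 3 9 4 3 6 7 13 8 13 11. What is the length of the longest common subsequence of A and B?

A longest common subsequence is 7, 11 (length 2); the LCS DP confirms no longer common subsequence exists.

2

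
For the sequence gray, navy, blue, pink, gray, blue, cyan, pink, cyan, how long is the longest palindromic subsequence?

3

Using dp[i][j] = 2 + dp[i+1][j−1] if the ends match, else max(dp[i+1][j], dp[i][j−1]):
dp[1][9] = 3. A witness is cyan pink cyan at positions 7,8,9.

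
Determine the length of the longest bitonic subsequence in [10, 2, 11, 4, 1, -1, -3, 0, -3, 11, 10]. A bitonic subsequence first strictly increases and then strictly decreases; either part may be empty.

6

One longest bitonic subsequence is 10, 11, 4, 1, 0, -3 (positions 1,3,4,5,8,9): it rises to 11 then falls. Length 6 is optimal.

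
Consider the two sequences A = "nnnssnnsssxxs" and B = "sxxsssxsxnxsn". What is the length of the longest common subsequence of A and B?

Backtracking the LCS table gives one alignment: s (A4,B1) → s (A5,B4) → s (A8,B5) → s (A9,B6) → s (A10,B8) → x (A11,B9) → x (A12,B11) → s (A13,B12).
So the longest common subsequence has length 8.

8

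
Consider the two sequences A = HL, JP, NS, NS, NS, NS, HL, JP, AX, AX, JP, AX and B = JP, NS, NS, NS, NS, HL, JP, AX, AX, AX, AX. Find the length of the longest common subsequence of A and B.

A longest common subsequence is JP, NS, NS, NS, NS, HL, JP, AX, AX, AX (length 10); the LCS DP confirms no longer common subsequence exists.

10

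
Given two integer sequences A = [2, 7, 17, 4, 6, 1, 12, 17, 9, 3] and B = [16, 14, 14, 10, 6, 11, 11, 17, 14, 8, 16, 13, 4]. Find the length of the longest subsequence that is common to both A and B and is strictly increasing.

2

For each value that appears in both, track the longest common increasing run ending there.
The best achievable length is 2; one witness is 6, 17 (A-positions 5,8, B-positions 5,8).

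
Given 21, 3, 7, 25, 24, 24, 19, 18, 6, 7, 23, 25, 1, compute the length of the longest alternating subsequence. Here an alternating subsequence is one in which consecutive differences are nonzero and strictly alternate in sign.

6

Track the best alternating length ending on an up-step vs a down-step at each position: up/down = 1/1, 1/2, 3/2, 3/1, 3/4, 3/4, 3/4, 3/4, 3/4, 5/4, 5/4, 5/1, 1/6.
The maximum over both is 6; one such subsequence is 21, 3, 7, 6, 7, 1.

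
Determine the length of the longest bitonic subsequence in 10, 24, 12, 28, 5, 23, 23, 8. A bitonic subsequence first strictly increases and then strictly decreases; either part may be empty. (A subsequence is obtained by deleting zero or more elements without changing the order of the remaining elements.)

5

One longest bitonic subsequence is 10, 24, 28, 23, 8 (positions 1,2,4,7,8): it rises to 28 then falls. Length 5 is optimal.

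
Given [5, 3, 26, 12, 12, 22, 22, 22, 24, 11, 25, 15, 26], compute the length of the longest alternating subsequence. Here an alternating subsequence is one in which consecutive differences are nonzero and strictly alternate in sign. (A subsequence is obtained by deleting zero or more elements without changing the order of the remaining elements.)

9

Track the best alternating length ending on an up-step vs a down-step at each position: up/down = 1/1, 1/2, 3/1, 3/4, 3/4, 5/4, 5/4, 5/4, 5/4, 3/6, 7/4, 7/8, 9/1.
The maximum over both is 9; one such subsequence is 5, 3, 26, 12, 22, 11, 25, 15, 26.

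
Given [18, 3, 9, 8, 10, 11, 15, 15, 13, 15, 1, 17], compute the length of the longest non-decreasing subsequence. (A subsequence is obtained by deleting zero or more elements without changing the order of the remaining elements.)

8

One longest non-decreasing subsequence is 3, 9, 10, 11, 15, 15, 15, 17 (positions 2,3,5,6,7,8,10,12), of length 8; no longer one exists.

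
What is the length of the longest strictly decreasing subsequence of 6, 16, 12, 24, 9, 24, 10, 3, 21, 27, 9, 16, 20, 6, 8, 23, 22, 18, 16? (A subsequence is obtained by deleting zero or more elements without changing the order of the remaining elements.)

One longest decreasing subsequence is 16, 12, 10, 9, 6 (positions 2,3,7,11,14), of length 5; no longer one exists.

5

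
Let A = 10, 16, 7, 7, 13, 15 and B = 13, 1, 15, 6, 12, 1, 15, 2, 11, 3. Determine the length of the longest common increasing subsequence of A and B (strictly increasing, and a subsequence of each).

For each value that appears in both, track the longest common increasing run ending there.
The best achievable length is 2; one witness is 13, 15 (A-positions 5,6, B-positions 1,3).

2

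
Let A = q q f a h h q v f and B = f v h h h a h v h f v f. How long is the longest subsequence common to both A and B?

6

Backtracking the LCS table gives one alignment: f (A3,B1) → a (A4,B6) → h (A5,B7) → h (A6,B9) → v (A8,B11) → f (A9,B12).
So the longest common subsequence has length 6.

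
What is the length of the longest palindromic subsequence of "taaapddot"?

5

One longest palindromic subsequence is taaat (positions 1,2,3,4,9); it reads the same forward and backward, and the interval DP gives dp[1][9] = 5.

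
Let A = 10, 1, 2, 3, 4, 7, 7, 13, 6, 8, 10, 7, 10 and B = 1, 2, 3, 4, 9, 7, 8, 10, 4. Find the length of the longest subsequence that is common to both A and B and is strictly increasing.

A longest common strictly increasing subsequence is 1, 2, 3, 4, 7, 8, 10 (length 7); it appears in order in both A and B, and no longer such subsequence exists.

7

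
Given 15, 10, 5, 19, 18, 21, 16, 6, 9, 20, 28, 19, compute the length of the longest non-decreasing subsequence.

One longest non-decreasing subsequence is 5, 6, 9, 20, 28 (positions 3,8,9,10,11), of length 5; no longer one exists.

5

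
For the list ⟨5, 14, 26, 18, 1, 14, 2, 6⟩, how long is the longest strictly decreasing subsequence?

4

Scanning left to right, the best length ending at each element is: 5→1, 14→1, 26→1, 18→2, 1→3, 14→3, 2→4, 6→4.
So the longest decreasing subsequence has length 4, e.g. 26, 18, 14, 2.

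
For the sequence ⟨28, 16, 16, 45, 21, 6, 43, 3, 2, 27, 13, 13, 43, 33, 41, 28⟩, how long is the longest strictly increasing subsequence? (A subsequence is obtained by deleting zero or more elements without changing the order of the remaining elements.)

Scanning left to right, the best length ending at each element is: 28→1, 16→1, 16→1, 45→2, 21→2, 6→1, 43→3, 3→1, 2→1, 27→3, 13→2, 13→2, 43→4, 33→4, 41→5, 28→4.
So the longest increasing subsequence has length 5, e.g. 16, 21, 27, 33, 41.

5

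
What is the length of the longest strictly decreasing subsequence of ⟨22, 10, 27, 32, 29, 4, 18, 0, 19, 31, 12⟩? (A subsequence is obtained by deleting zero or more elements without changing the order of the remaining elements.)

Scanning left to right, the best length ending at each element is: 22→1, 10→2, 27→1, 32→1, 29→2, 4→3, 18→3, 0→4, 19→3, 31→2, 12→4.
So the longest decreasing subsequence has length 4, e.g. 22, 10, 4, 0.

4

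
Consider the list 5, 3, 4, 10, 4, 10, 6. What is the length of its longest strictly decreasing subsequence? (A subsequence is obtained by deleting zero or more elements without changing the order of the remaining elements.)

Scanning left to right, the best length ending at each element is: 5→1, 3→2, 4→2, 10→1, 4→2, 10→1, 6→2.
So the longest decreasing subsequence has length 2, e.g. 5, 3.

2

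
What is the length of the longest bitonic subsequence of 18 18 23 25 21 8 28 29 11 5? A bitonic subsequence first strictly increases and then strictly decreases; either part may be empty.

7

One longest bitonic subsequence is 18, 23, 25, 28, 29, 11, 5 (positions 1,3,4,7,8,9,10): it rises to 29 then falls. Length 7 is optimal.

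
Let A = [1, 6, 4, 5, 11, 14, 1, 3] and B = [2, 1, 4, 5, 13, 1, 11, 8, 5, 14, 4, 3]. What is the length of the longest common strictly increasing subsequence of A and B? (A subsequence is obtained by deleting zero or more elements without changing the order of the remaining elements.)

5

A longest common strictly increasing subsequence is 1, 4, 5, 11, 14 (length 5); it appears in order in both A and B, and no longer such subsequence exists.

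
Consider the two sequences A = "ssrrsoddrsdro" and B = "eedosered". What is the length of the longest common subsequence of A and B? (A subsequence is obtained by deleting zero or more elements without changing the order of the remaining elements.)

3

Backtracking the LCS table gives one alignment: s (A1,B5) → r (A3,B7) → d (A11,B9).
So the longest common subsequence has length 3.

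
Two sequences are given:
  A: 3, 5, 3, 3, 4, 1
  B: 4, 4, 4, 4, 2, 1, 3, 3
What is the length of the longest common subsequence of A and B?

2

A longest common subsequence is 3, 3 (length 2); the LCS DP confirms no longer common subsequence exists.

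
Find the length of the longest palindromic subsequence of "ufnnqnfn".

5

One longest palindromic subsequence is nnqnn (positions 3,4,5,6,8); it reads the same forward and backward, and the interval DP gives dp[1][8] = 5.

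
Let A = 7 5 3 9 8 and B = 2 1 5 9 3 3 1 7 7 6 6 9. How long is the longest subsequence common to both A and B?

3

A longest common subsequence is 5, 3, 9 (length 3); the LCS DP confirms no longer common subsequence exists.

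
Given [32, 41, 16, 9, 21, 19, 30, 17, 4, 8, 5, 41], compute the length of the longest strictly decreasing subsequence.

6

Scanning left to right, the best length ending at each element is: 32→1, 41→1, 16→2, 9→3, 21→2, 19→3, 30→2, 17→4, 4→5, 8→5, 5→6, 41→1.
So the longest decreasing subsequence has length 6, e.g. 32, 21, 19, 17, 8, 5.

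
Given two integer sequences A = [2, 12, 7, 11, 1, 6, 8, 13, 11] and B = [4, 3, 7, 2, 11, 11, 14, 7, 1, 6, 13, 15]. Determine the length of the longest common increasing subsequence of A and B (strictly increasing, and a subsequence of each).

3

For each value that appears in both, track the longest common increasing run ending there.
The best achievable length is 3; one witness is 7, 11, 13 (A-positions 3,4,8, B-positions 3,5,11).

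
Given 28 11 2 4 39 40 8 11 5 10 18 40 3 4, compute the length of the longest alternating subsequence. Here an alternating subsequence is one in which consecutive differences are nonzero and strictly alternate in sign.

9

A longest alternating subsequence is 28, 11, 39, 8, 11, 5, 10, 3, 4 (positions 1,2,5,7,8,9,10,13,14); its 8 consecutive differences strictly alternate in sign, and length 9 is optimal.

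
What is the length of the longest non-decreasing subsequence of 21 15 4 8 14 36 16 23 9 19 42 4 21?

6

Let dp[i] be the longest non-decreasing subsequence ending at position i. Then dp = [1, 1, 1, 2, 3, 4, 4, 5, 3, 5, 6, 2, 6].
The maximum is 6; one witness is 4, 8, 14, 16, 23, 42 at positions 3,4,5,7,8,11.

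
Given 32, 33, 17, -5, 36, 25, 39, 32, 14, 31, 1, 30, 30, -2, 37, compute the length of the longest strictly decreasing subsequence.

One longest decreasing subsequence is 32, 17, 14, 1, -2 (positions 1,3,9,11,14), of length 5; no longer one exists.

5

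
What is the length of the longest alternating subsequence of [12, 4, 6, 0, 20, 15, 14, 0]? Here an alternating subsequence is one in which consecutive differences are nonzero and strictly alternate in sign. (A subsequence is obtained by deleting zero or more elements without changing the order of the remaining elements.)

A longest alternating subsequence is 12, 4, 6, 0, 20, 15 (positions 1,2,3,4,5,6); its 5 consecutive differences strictly alternate in sign, and length 6 is optimal.

6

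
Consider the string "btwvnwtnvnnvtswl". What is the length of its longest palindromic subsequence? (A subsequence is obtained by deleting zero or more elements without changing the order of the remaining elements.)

Using dp[i][j] = 2 + dp[i+1][j−1] if the ends match, else max(dp[i+1][j], dp[i][j−1]):
dp[1][16] = 9. A witness is wvnnvnnvw at positions 3,4,5,8,9,10,11,12,15.

9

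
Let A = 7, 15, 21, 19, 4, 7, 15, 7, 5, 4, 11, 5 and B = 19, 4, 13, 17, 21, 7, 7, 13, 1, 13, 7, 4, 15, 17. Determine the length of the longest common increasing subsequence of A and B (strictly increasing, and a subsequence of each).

3

A longest common strictly increasing subsequence is 4, 7, 15 (length 3); it appears in order in both A and B, and no longer such subsequence exists.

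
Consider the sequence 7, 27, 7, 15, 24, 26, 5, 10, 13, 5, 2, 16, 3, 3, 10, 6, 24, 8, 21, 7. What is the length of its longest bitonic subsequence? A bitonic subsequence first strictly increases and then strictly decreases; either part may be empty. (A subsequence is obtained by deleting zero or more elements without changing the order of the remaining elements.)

Let inc[i] be the LIS ending at i and dec[i] the longest strictly decreasing subsequence starting at i. inc = [1, 2, 1, 2, 3, 4, 1, 2, 3, 1, 1, 4, 2, 2, 3, 3, 5, 4, 5, 4], dec = [3, 6, 3, 5, 5, 5, 2, 3, 4, 2, 1, 4, 1, 1, 3, 1, 3, 2, 2, 1].
max_i inc[i]+dec[i]−1 = 8, with one witness 7, 15, 24, 26, 16, 10, 8, 7.

8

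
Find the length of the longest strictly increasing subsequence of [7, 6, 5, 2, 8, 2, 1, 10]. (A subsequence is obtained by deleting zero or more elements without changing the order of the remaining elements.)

One longest increasing subsequence is 7, 8, 10 (positions 1,5,8), of length 3; no longer one exists.

3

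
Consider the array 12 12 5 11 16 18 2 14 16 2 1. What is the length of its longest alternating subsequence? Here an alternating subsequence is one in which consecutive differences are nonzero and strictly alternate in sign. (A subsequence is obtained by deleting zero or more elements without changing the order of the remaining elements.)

Track the best alternating length ending on an up-step vs a down-step at each position: up/down = 1/1, 1/1, 1/2, 3/2, 3/1, 3/1, 1/4, 5/4, 5/4, 1/6, 1/6.
The maximum over both is 6; one such subsequence is 12, 5, 11, 2, 14, 2.

6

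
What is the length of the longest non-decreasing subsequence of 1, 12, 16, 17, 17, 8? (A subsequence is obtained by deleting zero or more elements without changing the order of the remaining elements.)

One longest non-decreasing subsequence is 1, 12, 16, 17, 17 (positions 1,2,3,4,5), of length 5; no longer one exists.

5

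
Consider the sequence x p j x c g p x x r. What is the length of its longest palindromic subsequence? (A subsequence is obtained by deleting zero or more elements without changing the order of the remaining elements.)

One longest palindromic subsequence is xxpxx (positions 1,4,7,8,9); it reads the same forward and backward, and the interval DP gives dp[1][10] = 5.

5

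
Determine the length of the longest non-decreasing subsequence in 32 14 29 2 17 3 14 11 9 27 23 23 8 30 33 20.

7

One longest non-decreasing subsequence is 2, 3, 14, 23, 23, 30, 33 (positions 4,6,7,11,12,14,15), of length 7; no longer one exists.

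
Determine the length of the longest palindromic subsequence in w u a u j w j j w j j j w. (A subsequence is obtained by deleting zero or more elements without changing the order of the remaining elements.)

9

One longest palindromic subsequence is wjjjwjjjw (positions 1,5,7,8,9,10,11,12,13); it reads the same forward and backward, and the interval DP gives dp[1][13] = 9.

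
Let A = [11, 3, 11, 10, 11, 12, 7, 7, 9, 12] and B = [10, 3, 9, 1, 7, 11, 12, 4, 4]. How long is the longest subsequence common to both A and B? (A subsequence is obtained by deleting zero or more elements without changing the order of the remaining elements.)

Backtracking the LCS table gives one alignment: 3 (A2,B2) → 11 (A5,B6) → 12 (A6,B7).
So the longest common subsequence has length 3.

3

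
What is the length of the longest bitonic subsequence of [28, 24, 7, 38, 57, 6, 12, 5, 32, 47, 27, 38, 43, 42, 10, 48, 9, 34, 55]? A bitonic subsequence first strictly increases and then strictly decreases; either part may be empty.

One longest bitonic subsequence is 28, 38, 57, 47, 43, 42, 10, 9 (positions 1,4,5,10,13,14,15,17): it rises to 57 then falls. Length 8 is optimal.

8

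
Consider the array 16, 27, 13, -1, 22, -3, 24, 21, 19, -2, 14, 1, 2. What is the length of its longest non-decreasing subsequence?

Let dp[i] be the longest non-decreasing subsequence ending at position i. Then dp = [1, 2, 1, 1, 2, 1, 3, 2, 2, 2, 3, 3, 4].
The maximum is 4; one witness is -3, -2, 1, 2 at positions 6,10,12,13.

4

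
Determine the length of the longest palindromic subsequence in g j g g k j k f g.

6

Using dp[i][j] = 2 + dp[i+1][j−1] if the ends match, else max(dp[i+1][j], dp[i][j−1]):
dp[1][9] = 6. A witness is gjggjg at positions 1,2,3,4,6,9.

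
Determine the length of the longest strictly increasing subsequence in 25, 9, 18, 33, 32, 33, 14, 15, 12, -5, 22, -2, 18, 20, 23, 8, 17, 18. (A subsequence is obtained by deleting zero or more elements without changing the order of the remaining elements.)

6

Scanning left to right, the best length ending at each element is: 25→1, 9→1, 18→2, 33→3, 32→3, 33→4, 14→2, 15→3, 12→2, -5→1, 22→4, -2→2, 18→4, 20→5, 23→6, 8→3, 17→4, 18→5.
So the longest increasing subsequence has length 6, e.g. 9, 14, 15, 18, 20, 23.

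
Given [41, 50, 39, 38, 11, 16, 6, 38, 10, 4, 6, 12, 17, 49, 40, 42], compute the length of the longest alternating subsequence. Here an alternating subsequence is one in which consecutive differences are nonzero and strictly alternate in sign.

Track the best alternating length ending on an up-step vs a down-step at each position: up/down = 1/1, 2/1, 1/3, 1/3, 1/3, 4/3, 1/5, 6/3, 6/7, 1/7, 8/7, 8/7, 8/7, 8/3, 8/9, 10/9.
The maximum over both is 10; one such subsequence is 41, 50, 11, 16, 6, 38, 10, 49, 40, 42.

10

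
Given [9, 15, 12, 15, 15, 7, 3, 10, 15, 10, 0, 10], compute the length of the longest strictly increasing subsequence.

Let dp[i] be the longest increasing subsequence ending at position i. Then dp = [1, 2, 2, 3, 3, 1, 1, 2, 3, 2, 1, 2].
The maximum is 3; one witness is 9, 12, 15 at positions 1,3,4.

3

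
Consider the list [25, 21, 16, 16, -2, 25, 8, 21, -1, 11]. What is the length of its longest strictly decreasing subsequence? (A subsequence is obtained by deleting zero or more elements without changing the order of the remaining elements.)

5

One longest decreasing subsequence is 25, 21, 16, 8, -1 (positions 1,2,3,7,9), of length 5; no longer one exists.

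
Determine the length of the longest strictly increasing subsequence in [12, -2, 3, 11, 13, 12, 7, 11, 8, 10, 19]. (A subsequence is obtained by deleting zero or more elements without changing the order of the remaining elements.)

One longest increasing subsequence is -2, 3, 7, 8, 10, 19 (positions 2,3,7,9,10,11), of length 6; no longer one exists.

6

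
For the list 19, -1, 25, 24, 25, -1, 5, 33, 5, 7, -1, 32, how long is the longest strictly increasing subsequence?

Let dp[i] be the longest increasing subsequence ending at position i. Then dp = [1, 1, 2, 2, 3, 1, 2, 4, 2, 3, 1, 4].
The maximum is 4; one witness is 19, 24, 25, 33 at positions 1,4,5,8.

4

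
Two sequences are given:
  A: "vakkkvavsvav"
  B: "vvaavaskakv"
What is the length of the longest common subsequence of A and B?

Backtracking the LCS table gives one alignment: v (A1,B2) → a (A2,B4) → v (A6,B5) → a (A7,B6) → s (A9,B7) → a (A11,B9) → v (A12,B11).
So the longest common subsequence has length 7.

7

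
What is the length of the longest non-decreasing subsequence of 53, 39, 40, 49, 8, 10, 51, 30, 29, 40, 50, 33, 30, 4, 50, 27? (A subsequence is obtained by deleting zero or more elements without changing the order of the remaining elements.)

Scanning left to right, the best length ending at each element is: 53→1, 39→1, 40→2, 49→3, 8→1, 10→2, 51→4, 30→3, 29→3, 40→4, 50→5, 33→4, 30→4, 4→1, 50→6, 27→3.
So the longest non-decreasing subsequence has length 6, e.g. 8, 10, 30, 40, 50, 50.

6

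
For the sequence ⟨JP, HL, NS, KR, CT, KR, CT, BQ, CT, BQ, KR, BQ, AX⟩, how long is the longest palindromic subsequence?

One longest palindromic subsequence is KR BQ CT BQ KR (positions 6,8,9,10,11); it reads the same forward and backward, and the interval DP gives dp[1][13] = 5.

5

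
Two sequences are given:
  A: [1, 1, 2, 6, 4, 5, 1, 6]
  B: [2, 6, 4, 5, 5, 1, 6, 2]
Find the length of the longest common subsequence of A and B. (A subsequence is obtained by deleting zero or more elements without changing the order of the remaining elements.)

6

Backtracking the LCS table gives one alignment: 2 (A3,B1) → 6 (A4,B2) → 4 (A5,B3) → 5 (A6,B5) → 1 (A7,B6) → 6 (A8,B7).
So the longest common subsequence has length 6.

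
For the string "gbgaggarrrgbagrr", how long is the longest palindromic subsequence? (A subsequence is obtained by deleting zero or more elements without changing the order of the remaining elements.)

10

One longest palindromic subsequence is gbgaggagbg (positions 1,2,3,4,5,6,7,11,12,14); it reads the same forward and backward, and the interval DP gives dp[1][16] = 10.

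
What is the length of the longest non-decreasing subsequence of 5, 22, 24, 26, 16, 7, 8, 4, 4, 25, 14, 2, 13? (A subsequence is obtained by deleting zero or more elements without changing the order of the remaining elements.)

One longest non-decreasing subsequence is 5, 22, 24, 26 (positions 1,2,3,4), of length 4; no longer one exists.

4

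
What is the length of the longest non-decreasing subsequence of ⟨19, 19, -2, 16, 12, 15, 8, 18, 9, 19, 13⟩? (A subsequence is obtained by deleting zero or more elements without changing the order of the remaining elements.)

5

Scanning left to right, the best length ending at each element is: 19→1, 19→2, -2→1, 16→2, 12→2, 15→3, 8→2, 18→4, 9→3, 19→5, 13→4.
So the longest non-decreasing subsequence has length 5, e.g. -2, 12, 15, 18, 19.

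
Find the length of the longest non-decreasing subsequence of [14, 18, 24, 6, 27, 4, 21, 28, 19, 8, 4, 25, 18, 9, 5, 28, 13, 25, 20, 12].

Let dp[i] be the longest non-decreasing subsequence ending at position i. Then dp = [1, 2, 3, 1, 4, 1, 3, 5, 3, 2, 2, 4, 3, 3, 3, 6, 4, 5, 5, 4].
The maximum is 6; one witness is 14, 18, 24, 27, 28, 28 at positions 1,2,3,5,8,16.

6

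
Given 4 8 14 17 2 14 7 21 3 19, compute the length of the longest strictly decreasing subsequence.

4

Scanning left to right, the best length ending at each element is: 4→1, 8→1, 14→1, 17→1, 2→2, 14→2, 7→3, 21→1, 3→4, 19→2.
So the longest decreasing subsequence has length 4, e.g. 17, 14, 7, 3.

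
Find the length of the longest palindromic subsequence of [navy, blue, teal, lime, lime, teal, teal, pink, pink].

4

One longest palindromic subsequence is teal lime lime teal (positions 3,4,5,7); it reads the same forward and backward, and the interval DP gives dp[1][9] = 4.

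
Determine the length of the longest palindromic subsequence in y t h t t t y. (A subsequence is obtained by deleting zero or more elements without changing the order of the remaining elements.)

6

One longest palindromic subsequence is ytttty (positions 1,2,4,5,6,7); it reads the same forward and backward, and the interval DP gives dp[1][7] = 6.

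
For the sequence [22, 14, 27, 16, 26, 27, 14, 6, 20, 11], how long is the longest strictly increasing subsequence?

Let dp[i] be the longest increasing subsequence ending at position i. Then dp = [1, 1, 2, 2, 3, 4, 1, 1, 3, 2].
The maximum is 4; one witness is 14, 16, 26, 27 at positions 2,4,5,6.

4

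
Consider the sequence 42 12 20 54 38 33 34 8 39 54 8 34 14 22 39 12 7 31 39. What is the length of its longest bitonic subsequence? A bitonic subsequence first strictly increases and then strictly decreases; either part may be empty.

One longest bitonic subsequence is 12, 20, 33, 34, 39, 54, 34, 22, 12, 7 (positions 2,3,6,7,9,10,12,14,16,17): it rises to 54 then falls. Length 10 is optimal.

10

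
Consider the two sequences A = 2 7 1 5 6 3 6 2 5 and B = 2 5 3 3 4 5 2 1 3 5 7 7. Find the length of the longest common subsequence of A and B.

5

Backtracking the LCS table gives one alignment: 2 (A1,B1) → 5 (A4,B2) → 3 (A6,B4) → 2 (A8,B7) → 5 (A9,B10).
So the longest common subsequence has length 5.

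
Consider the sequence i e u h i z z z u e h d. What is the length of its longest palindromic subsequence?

7

Using dp[i][j] = 2 + dp[i+1][j−1] if the ends match, else max(dp[i+1][j], dp[i][j−1]):
dp[1][12] = 7. A witness is euzzzue at positions 2,3,6,7,8,9,10.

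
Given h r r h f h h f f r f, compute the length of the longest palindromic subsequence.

6

One longest palindromic subsequence is rfhhfr (positions 3,5,6,7,9,10); it reads the same forward and backward, and the interval DP gives dp[1][11] = 6.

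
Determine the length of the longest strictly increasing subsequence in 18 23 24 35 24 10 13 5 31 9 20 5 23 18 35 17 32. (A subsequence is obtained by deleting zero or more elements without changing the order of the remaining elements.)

5

One longest increasing subsequence is 18, 23, 24, 31, 35 (positions 1,2,3,9,15), of length 5; no longer one exists.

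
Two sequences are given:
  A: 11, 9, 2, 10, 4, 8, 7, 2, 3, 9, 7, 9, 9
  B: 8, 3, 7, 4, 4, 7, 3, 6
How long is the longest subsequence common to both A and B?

3

A longest common subsequence is 4, 7, 3 (length 3); the LCS DP confirms no longer common subsequence exists.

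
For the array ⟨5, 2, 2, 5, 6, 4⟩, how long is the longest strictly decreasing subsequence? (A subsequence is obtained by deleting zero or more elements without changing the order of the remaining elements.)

2

One longest decreasing subsequence is 5, 2 (positions 1,2), of length 2; no longer one exists.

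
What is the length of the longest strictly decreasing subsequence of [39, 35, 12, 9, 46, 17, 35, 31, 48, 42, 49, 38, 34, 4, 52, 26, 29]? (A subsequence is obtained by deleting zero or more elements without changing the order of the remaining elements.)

Let dp[i] be the longest decreasing subsequence ending at position i. Then dp = [1, 2, 3, 4, 1, 3, 2, 3, 1, 2, 1, 3, 4, 5, 1, 5, 5].
The maximum is 5; one witness is 39, 35, 12, 9, 4 at positions 1,2,3,4,14.

5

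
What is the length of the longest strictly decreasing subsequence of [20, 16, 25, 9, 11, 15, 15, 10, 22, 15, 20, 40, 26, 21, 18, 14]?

5

Let dp[i] be the longest decreasing subsequence ending at position i. Then dp = [1, 2, 1, 3, 3, 3, 3, 4, 2, 3, 3, 1, 2, 3, 4, 5].
The maximum is 5; one witness is 25, 22, 20, 18, 14 at positions 3,9,11,15,16.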